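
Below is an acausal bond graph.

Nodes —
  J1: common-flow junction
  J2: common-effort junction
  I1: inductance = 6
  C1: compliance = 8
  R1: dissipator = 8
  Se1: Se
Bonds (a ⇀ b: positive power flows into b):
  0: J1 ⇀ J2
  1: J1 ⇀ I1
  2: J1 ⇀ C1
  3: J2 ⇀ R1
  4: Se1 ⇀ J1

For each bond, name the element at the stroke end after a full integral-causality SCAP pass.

#0 stroke→J1
#1 stroke→I1
#2 stroke→J1
#3 stroke→J2
#4 stroke→J1

β4 →J1  (Se1: effort source, stroke at far end)
β1 →I1  (I1: I, integral causality)
β0 →J1  (J1: bond 1 brought flow, rest push out)
β2 →J1  (J1 flow already set via bond 1)
β3 →J2  (J2: last free bond brings effort in)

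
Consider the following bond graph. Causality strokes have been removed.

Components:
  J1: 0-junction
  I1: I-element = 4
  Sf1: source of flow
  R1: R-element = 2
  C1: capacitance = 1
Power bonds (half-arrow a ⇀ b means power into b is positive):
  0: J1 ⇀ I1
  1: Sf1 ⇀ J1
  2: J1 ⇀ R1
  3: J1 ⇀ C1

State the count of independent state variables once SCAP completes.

2  (C1, I1 all integral)

β1 stroke→Sf1  (source Sf1 imposes f)
β0 stroke→I1  (prefer integral on I1)
β3 stroke→J1  (C1: C, integral causality)
β2 stroke→R1  (J1 effort already set via bond 3)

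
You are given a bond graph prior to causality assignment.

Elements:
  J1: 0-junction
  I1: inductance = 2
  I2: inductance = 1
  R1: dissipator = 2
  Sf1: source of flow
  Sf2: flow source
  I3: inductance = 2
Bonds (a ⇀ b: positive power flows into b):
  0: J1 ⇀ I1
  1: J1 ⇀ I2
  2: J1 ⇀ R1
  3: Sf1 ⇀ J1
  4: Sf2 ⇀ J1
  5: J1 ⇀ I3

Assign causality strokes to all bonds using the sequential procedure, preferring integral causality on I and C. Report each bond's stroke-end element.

bond 3 →Sf1  (Sf1: flow source, stroke at near end)
bond 4 →Sf2  (Sf2 (Sf) sets flow on bond)
bond 0 →I1  (I1 outputs flow p/I1)
bond 1 →I2  (prefer integral on I2)
bond 5 →I3  (I3: I, integral causality)
bond 2 →J1  (closing 0-jn rule on J1)

β0 →I1
β1 →I2
β2 →J1
β3 →Sf1
β4 →Sf2
β5 →I3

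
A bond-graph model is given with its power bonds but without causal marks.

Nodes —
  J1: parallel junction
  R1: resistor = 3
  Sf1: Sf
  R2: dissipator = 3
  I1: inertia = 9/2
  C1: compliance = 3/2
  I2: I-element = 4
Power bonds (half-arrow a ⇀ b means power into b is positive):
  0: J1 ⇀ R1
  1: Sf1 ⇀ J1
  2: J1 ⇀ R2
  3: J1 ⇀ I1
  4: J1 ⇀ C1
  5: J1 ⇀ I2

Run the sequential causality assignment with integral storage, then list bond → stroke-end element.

b1 |Sf1  (Sf1 fixes flow; stroke at Sf1)
b3 |I1  (I1 integral (f out))
b4 |J1  (C1 integral (e out))
b0 |R1  (J1: bond 4 brought effort, rest push out)
b2 |R2  (J1: bond 4 brought effort, rest push out)
b5 |I2  (0-jn J1 has e-setter on 4)

β0 stroke→R1
β1 stroke→Sf1
β2 stroke→R2
β3 stroke→I1
β4 stroke→J1
β5 stroke→I2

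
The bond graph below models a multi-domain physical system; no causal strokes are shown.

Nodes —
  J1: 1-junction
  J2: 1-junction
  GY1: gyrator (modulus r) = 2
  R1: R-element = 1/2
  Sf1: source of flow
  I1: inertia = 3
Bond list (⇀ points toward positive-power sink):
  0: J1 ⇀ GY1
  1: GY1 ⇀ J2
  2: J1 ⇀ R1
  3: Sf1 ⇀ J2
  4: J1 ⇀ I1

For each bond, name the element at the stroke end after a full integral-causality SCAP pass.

bond 3 stroke→Sf1  (Sf1: flow source, stroke at near end)
bond 1 stroke→J2  (J2: bond 3 brought flow, rest push out)
bond 0 stroke→J1  (through GY1, causality inverts; strokes same side of GY1)
bond 4 stroke→I1  (I1 integral (f out))
bond 2 stroke→J1  (J1: bond 4 brought flow, rest push out)

b0 stroke at J1
b1 stroke at J2
b2 stroke at J1
b3 stroke at Sf1
b4 stroke at I1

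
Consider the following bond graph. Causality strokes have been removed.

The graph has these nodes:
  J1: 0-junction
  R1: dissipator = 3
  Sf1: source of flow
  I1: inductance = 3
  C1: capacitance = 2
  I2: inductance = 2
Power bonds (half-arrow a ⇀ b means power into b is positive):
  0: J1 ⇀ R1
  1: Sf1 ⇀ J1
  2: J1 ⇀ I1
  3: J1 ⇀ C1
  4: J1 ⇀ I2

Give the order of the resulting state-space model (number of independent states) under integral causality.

β1 |Sf1  (Sf1 fixes flow; stroke at Sf1)
β2 |I1  (I1 outputs flow p/I1)
β3 |J1  (C1 integral (e out))
β0 |R1  (0-jn J1 has e-setter on 3)
β4 |I2  (0-jn J1 has e-setter on 3)

3  (C1, I1, I2 all integral)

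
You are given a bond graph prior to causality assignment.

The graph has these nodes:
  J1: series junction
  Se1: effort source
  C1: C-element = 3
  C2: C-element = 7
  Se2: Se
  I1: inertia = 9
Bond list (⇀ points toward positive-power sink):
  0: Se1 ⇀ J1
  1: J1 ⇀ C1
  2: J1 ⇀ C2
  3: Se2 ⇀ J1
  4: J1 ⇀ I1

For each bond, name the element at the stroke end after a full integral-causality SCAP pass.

b0 →J1  (Se1: effort source, stroke at far end)
b3 →J1  (Se2 fixes effort; stroke away)
b1 →J1  (C1 outputs effort q/C1)
b2 →J1  (C2: C, integral causality)
b4 →I1  (J1: last free bond brings flow in)

b0 |J1
b1 |J1
b2 |J1
b3 |J1
b4 |I1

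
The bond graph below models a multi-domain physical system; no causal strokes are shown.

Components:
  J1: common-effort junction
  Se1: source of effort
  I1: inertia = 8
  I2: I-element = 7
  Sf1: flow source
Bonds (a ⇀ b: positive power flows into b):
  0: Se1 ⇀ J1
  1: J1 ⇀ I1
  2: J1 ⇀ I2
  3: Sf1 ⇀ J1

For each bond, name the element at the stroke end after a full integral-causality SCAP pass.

#0 →J1
#1 →I1
#2 →I2
#3 →Sf1

β0 stroke at J1  (Se1 fixes effort; stroke away)
β3 stroke at Sf1  (Sf1 fixes flow; stroke at Sf1)
β1 stroke at I1  (0-jn J1 has e-setter on 0)
β2 stroke at I2  (0-jn J1 has e-setter on 0)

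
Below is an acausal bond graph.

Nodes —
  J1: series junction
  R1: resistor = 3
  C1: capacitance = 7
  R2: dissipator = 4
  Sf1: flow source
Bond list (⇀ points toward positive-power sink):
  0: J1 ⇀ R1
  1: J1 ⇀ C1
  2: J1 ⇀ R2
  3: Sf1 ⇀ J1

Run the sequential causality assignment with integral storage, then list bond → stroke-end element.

b0 stroke at J1
b1 stroke at J1
b2 stroke at J1
b3 stroke at Sf1

#3 stroke→Sf1  (Sf1 (Sf) sets flow on bond)
#0 stroke→J1  (J1 flow already set via bond 3)
#1 stroke→J1  (1-jn J1 has f-setter on 3)
#2 stroke→J1  (common-f at J1 fixed by 3)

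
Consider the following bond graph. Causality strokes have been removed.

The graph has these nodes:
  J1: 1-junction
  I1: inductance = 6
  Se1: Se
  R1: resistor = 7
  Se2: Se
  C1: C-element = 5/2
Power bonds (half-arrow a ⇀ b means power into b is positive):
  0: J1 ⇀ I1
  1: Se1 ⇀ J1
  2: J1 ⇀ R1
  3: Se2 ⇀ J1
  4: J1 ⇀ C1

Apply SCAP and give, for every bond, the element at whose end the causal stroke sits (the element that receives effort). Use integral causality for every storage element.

#0 stroke→I1
#1 stroke→J1
#2 stroke→J1
#3 stroke→J1
#4 stroke→J1

β1 stroke→J1  (Se1: effort source, stroke at far end)
β3 stroke→J1  (Se2: effort source, stroke at far end)
β0 stroke→I1  (I1: I, integral causality)
β2 stroke→J1  (J1: bond 0 brought flow, rest push out)
β4 stroke→J1  (J1 flow already set via bond 0)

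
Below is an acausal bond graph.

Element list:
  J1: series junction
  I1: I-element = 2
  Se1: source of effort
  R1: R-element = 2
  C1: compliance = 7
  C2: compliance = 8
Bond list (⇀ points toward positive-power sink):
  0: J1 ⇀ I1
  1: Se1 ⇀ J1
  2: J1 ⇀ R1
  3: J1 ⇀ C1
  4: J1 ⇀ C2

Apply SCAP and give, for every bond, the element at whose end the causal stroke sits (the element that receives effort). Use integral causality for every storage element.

β0 stroke→I1
β1 stroke→J1
β2 stroke→J1
β3 stroke→J1
β4 stroke→J1

bond 1 stroke→J1  (Se1: effort source, stroke at far end)
bond 0 stroke→I1  (prefer integral on I1)
bond 2 stroke→J1  (1-jn J1 has f-setter on 0)
bond 3 stroke→J1  (1-jn J1 has f-setter on 0)
bond 4 stroke→J1  (J1: bond 0 brought flow, rest push out)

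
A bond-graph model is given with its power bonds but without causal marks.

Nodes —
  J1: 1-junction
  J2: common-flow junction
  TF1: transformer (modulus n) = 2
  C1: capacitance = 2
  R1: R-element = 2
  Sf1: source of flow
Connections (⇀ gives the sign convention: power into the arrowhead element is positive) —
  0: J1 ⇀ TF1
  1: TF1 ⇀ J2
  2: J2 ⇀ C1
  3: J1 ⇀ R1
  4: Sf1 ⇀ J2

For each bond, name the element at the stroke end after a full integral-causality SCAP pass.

bond 0 |TF1
bond 1 |J2
bond 2 |J2
bond 3 |J1
bond 4 |Sf1

b4 →Sf1  (Sf1: flow source, stroke at near end)
b1 →J2  (J2 flow already set via bond 4)
b2 →J2  (J2 flow already set via bond 4)
b0 →TF1  (through TF1, causality passes straight; one stroke at TF1)
b3 →J1  (1-jn J1 has f-setter on 0)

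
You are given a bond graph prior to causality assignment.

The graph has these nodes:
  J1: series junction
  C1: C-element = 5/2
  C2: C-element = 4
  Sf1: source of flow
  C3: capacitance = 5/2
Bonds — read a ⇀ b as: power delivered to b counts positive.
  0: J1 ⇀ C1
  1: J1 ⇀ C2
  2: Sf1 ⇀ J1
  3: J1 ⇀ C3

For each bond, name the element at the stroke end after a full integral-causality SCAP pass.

β0 stroke→J1
β1 stroke→J1
β2 stroke→Sf1
β3 stroke→J1

b2 stroke→Sf1  (Sf1 fixes flow; stroke at Sf1)
b0 stroke→J1  (common-f at J1 fixed by 2)
b1 stroke→J1  (1-jn J1 has f-setter on 2)
b3 stroke→J1  (common-f at J1 fixed by 2)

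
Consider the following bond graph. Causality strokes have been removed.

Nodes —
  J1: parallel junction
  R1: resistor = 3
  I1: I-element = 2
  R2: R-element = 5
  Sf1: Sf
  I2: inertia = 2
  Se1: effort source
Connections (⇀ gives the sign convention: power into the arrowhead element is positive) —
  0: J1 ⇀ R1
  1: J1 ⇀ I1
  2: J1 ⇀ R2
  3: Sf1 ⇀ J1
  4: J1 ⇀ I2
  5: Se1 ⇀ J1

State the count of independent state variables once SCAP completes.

β3 stroke→Sf1  (Sf1 fixes flow; stroke at Sf1)
β5 stroke→J1  (Se1 (Se) sets effort on bond)
β0 stroke→R1  (J1: bond 5 brought effort, rest push out)
β1 stroke→I1  (J1: bond 5 brought effort, rest push out)
β2 stroke→R2  (J1: bond 5 brought effort, rest push out)
β4 stroke→I2  (J1: bond 5 brought effort, rest push out)

2  (I1, I2 all integral)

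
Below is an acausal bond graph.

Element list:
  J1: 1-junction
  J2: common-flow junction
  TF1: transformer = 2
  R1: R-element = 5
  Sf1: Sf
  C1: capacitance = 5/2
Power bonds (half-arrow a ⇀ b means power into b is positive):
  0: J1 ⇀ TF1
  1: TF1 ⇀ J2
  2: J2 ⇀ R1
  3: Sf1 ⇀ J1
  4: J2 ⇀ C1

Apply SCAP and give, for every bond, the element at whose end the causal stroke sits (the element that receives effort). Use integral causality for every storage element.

b0 →J1
b1 →TF1
b2 →J2
b3 →Sf1
b4 →J2

b3 stroke→Sf1  (Sf1: flow source, stroke at near end)
b0 stroke→J1  (J1: bond 3 brought flow, rest push out)
b1 stroke→TF1  (TF1 one-in-one-out from 0)
b2 stroke→J2  (1-jn J2 has f-setter on 1)
b4 stroke→J2  (1-jn J2 has f-setter on 1)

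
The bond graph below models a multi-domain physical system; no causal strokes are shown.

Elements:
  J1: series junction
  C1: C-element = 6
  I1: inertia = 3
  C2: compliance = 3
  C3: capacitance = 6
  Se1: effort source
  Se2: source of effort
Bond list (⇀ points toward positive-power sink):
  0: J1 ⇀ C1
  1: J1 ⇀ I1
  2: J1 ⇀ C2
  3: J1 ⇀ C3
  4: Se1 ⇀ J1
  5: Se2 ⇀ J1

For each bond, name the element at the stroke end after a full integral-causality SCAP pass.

b0 →J1
b1 →I1
b2 →J1
b3 →J1
b4 →J1
b5 →J1

b4 |J1  (Se1: effort source, stroke at far end)
b5 |J1  (Se2 fixes effort; stroke away)
b0 |J1  (C1: C, integral causality)
b1 |I1  (I1 integral (f out))
b2 |J1  (common-f at J1 fixed by 1)
b3 |J1  (common-f at J1 fixed by 1)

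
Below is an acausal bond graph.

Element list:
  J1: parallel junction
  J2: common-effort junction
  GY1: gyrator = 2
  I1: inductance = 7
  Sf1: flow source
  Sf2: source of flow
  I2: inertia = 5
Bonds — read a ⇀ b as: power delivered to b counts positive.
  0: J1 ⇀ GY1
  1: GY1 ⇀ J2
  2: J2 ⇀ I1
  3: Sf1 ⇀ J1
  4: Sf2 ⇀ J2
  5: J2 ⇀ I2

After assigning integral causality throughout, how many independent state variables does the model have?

2  (I1, I2 all integral)

bond 3 stroke at Sf1  (Sf1 (Sf) sets flow on bond)
bond 4 stroke at Sf2  (source Sf2 imposes f)
bond 0 stroke at J1  (J1 needs exactly one e-in)
bond 1 stroke at J2  (through GY1, causality inverts; strokes same side of GY1)
bond 2 stroke at I1  (0-jn J2 has e-setter on 1)
bond 5 stroke at I2  (0-jn J2 has e-setter on 1)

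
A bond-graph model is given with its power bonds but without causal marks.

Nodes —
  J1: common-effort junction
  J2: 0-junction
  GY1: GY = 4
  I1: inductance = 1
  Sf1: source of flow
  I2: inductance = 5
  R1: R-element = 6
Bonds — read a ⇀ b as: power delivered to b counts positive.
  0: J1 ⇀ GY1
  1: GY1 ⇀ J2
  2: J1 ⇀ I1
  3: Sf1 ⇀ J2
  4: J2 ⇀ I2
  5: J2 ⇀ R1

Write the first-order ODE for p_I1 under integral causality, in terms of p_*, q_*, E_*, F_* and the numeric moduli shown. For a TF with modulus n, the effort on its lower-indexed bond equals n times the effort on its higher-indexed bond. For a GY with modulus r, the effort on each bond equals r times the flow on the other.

b3 |Sf1  (Sf1 (Sf) sets flow on bond)
b2 |I1  (I1: I, integral causality)
b0 |J1  (J1 needs exactly one e-in)
b1 |J2  (GY1 both-in/both-out from 0)
b4 |I2  (common-e at J2 fixed by 1)
b5 |R1  (J2: bond 1 brought effort, rest push out)

dp_I1/dt = -4*F_Sf1 - 8*p_I1/3 + 4*p_I2/5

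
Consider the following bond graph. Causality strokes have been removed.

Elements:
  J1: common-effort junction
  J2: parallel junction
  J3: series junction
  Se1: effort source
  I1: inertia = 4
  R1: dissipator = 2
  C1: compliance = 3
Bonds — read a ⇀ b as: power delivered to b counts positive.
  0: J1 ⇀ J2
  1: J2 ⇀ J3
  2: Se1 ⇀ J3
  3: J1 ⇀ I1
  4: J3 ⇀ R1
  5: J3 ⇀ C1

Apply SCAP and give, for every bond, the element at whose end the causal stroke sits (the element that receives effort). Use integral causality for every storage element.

bond 2 →J3  (Se1 (Se) sets effort on bond)
bond 3 →I1  (I1: I, integral causality)
bond 0 →J1  (J1: last free bond brings effort in)
bond 1 →J2  (J2 needs exactly one e-in)
bond 4 →J3  (common-f at J3 fixed by 1)
bond 5 →J3  (1-jn J3 has f-setter on 1)

#0 stroke→J1
#1 stroke→J2
#2 stroke→J3
#3 stroke→I1
#4 stroke→J3
#5 stroke→J3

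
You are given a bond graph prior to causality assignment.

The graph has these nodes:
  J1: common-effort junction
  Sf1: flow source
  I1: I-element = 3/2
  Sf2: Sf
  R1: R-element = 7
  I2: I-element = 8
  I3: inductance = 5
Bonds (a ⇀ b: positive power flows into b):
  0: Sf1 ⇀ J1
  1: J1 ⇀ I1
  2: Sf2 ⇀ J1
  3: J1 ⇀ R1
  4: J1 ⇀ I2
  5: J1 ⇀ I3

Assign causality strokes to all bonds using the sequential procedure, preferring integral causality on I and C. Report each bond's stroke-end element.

β0 stroke at Sf1
β1 stroke at I1
β2 stroke at Sf2
β3 stroke at J1
β4 stroke at I2
β5 stroke at I3

#0 stroke at Sf1  (source Sf1 imposes f)
#2 stroke at Sf2  (Sf2: flow source, stroke at near end)
#1 stroke at I1  (prefer integral on I1)
#4 stroke at I2  (I2 outputs flow p/I2)
#5 stroke at I3  (I3: I, integral causality)
#3 stroke at J1  (J1 needs exactly one e-in)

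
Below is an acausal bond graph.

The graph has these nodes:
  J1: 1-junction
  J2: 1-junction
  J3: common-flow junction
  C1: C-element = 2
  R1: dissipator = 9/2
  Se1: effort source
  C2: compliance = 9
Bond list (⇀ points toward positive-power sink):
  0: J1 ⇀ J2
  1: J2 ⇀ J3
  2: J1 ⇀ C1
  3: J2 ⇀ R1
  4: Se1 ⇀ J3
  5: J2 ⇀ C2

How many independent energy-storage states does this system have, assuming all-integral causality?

bond 4 stroke→J3  (Se1: effort source, stroke at far end)
bond 1 stroke→J2  (J3 needs exactly one f-in)
bond 2 stroke→J1  (C1 outputs effort q/C1)
bond 0 stroke→J2  (closing 1-jn rule on J1)
bond 5 stroke→J2  (C2: C, integral causality)
bond 3 stroke→R1  (only one flow-in slot at J2)

2  (C1, C2 all integral)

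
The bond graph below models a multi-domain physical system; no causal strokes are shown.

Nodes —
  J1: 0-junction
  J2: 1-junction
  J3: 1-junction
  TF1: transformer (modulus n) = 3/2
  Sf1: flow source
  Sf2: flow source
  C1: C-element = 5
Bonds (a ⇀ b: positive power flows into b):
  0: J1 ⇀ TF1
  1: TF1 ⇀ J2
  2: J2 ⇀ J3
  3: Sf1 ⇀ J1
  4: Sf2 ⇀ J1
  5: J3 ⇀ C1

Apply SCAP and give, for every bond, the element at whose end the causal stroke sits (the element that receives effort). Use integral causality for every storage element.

#3 stroke→Sf1  (source Sf1 imposes f)
#4 stroke→Sf2  (Sf2 fixes flow; stroke at Sf2)
#0 stroke→J1  (closing 0-jn rule on J1)
#1 stroke→TF1  (TF1 one-in-one-out from 0)
#2 stroke→J2  (common-f at J2 fixed by 1)
#5 stroke→J3  (common-f at J3 fixed by 2)

β0 stroke→J1
β1 stroke→TF1
β2 stroke→J2
β3 stroke→Sf1
β4 stroke→Sf2
β5 stroke→J3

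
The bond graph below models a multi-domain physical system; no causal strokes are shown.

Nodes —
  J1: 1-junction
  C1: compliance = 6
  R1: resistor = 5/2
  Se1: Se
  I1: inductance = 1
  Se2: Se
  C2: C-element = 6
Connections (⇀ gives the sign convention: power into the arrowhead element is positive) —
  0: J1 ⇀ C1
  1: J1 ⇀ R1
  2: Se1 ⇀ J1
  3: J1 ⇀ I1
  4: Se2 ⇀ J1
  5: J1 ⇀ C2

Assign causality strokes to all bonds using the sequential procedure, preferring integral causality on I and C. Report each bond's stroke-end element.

#0 stroke→J1
#1 stroke→J1
#2 stroke→J1
#3 stroke→I1
#4 stroke→J1
#5 stroke→J1

β2 →J1  (Se1 fixes effort; stroke away)
β4 →J1  (Se2 fixes effort; stroke away)
β0 →J1  (C1 integral (e out))
β3 →I1  (I1 outputs flow p/I1)
β1 →J1  (J1: bond 3 brought flow, rest push out)
β5 →J1  (1-jn J1 has f-setter on 3)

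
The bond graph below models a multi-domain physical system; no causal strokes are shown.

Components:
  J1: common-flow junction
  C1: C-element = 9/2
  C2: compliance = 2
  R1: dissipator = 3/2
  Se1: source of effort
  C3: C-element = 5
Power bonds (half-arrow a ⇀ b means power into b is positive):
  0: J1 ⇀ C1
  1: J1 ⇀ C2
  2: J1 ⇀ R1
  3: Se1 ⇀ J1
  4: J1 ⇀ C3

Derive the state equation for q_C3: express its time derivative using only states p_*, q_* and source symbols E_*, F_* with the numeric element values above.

dq_C3/dt = 2*E_Se1/3 - 4*q_C1/27 - q_C2/3 - 2*q_C3/15

bond 3 stroke at J1  (Se1 (Se) sets effort on bond)
bond 0 stroke at J1  (C1 outputs effort q/C1)
bond 1 stroke at J1  (C2 integral (e out))
bond 4 stroke at J1  (C3: C, integral causality)
bond 2 stroke at R1  (J1: last free bond brings flow in)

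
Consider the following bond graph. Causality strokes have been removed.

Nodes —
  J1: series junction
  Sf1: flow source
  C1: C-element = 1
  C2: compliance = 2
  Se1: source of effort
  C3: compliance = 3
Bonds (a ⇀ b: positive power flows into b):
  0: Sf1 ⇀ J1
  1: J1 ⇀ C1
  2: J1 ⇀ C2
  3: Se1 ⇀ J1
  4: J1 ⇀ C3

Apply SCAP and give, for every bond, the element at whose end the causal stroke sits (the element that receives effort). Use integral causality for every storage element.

β0 |Sf1
β1 |J1
β2 |J1
β3 |J1
β4 |J1

β0 →Sf1  (source Sf1 imposes f)
β3 →J1  (source Se1 imposes e)
β1 →J1  (common-f at J1 fixed by 0)
β2 →J1  (J1: bond 0 brought flow, rest push out)
β4 →J1  (J1 flow already set via bond 0)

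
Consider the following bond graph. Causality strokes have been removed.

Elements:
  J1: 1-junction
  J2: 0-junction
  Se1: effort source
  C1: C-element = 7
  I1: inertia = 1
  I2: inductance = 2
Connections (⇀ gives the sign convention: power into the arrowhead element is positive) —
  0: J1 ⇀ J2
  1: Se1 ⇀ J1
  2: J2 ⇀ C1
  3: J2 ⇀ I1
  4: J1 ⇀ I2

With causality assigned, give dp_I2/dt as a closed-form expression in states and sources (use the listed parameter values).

dp_I2/dt = E_Se1 - q_C1/7

β1 stroke→J1  (Se1 (Se) sets effort on bond)
β2 stroke→J2  (prefer integral on C1)
β0 stroke→J1  (0-jn J2 has e-setter on 2)
β3 stroke→I1  (J2: bond 2 brought effort, rest push out)
β4 stroke→I2  (closing 1-jn rule on J1)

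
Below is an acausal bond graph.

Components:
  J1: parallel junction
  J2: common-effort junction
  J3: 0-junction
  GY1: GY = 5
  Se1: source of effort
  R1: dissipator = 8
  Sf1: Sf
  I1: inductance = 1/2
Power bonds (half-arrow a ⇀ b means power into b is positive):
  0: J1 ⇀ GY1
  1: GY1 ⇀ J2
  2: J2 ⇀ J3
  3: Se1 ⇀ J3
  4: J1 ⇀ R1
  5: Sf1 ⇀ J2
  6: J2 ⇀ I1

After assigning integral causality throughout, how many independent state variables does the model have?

1  (I1 all integral)

β3 →J3  (Se1: effort source, stroke at far end)
β5 →Sf1  (Sf1 fixes flow; stroke at Sf1)
β2 →J2  (J3 effort already set via bond 3)
β1 →GY1  (0-jn J2 has e-setter on 2)
β6 →I1  (0-jn J2 has e-setter on 2)
β0 →GY1  (through GY1, causality inverts; strokes same side of GY1)
β4 →J1  (J1: last free bond brings effort in)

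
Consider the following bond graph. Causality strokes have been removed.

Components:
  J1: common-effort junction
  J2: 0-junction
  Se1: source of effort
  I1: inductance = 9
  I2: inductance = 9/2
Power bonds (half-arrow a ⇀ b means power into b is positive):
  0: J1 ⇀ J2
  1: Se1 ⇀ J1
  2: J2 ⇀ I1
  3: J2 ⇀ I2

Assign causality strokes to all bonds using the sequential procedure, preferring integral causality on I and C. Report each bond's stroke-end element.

#0 stroke→J2
#1 stroke→J1
#2 stroke→I1
#3 stroke→I2

bond 1 stroke→J1  (Se1 (Se) sets effort on bond)
bond 0 stroke→J2  (common-e at J1 fixed by 1)
bond 2 stroke→I1  (J2: bond 0 brought effort, rest push out)
bond 3 stroke→I2  (0-jn J2 has e-setter on 0)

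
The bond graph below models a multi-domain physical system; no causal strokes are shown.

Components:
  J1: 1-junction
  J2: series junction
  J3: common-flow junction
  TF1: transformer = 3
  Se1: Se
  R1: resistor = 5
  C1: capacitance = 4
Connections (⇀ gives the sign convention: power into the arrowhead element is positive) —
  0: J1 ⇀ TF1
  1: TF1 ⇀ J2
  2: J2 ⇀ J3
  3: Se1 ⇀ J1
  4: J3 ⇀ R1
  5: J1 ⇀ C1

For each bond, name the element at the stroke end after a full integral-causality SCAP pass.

b0 →TF1
b1 →J2
b2 →J3
b3 →J1
b4 →R1
b5 →J1

β3 stroke at J1  (Se1: effort source, stroke at far end)
β5 stroke at J1  (C1 outputs effort q/C1)
β0 stroke at TF1  (only one flow-in slot at J1)
β1 stroke at J2  (through TF1, causality passes straight; one stroke at TF1)
β2 stroke at J3  (J2: last free bond brings flow in)
β4 stroke at R1  (J3: last free bond brings flow in)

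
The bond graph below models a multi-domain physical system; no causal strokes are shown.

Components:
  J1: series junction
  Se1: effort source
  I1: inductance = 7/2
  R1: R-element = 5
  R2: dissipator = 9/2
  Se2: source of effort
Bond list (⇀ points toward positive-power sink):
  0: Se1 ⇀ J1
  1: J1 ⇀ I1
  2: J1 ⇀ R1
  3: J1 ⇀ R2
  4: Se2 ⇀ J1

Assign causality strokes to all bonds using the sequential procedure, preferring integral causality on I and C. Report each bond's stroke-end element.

β0 |J1
β1 |I1
β2 |J1
β3 |J1
β4 |J1

bond 0 |J1  (Se1: effort source, stroke at far end)
bond 4 |J1  (Se2 fixes effort; stroke away)
bond 1 |I1  (I1 outputs flow p/I1)
bond 2 |J1  (common-f at J1 fixed by 1)
bond 3 |J1  (J1 flow already set via bond 1)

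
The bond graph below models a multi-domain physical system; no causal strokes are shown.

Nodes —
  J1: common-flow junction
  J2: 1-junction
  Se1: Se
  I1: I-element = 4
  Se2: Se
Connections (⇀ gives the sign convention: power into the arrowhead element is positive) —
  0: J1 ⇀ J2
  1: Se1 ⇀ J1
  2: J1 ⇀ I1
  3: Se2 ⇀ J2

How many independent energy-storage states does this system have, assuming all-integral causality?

β1 stroke→J1  (source Se1 imposes e)
β3 stroke→J2  (Se2: effort source, stroke at far end)
β0 stroke→J1  (J2 needs exactly one f-in)
β2 stroke→I1  (J1 needs exactly one f-in)

1  (I1 all integral)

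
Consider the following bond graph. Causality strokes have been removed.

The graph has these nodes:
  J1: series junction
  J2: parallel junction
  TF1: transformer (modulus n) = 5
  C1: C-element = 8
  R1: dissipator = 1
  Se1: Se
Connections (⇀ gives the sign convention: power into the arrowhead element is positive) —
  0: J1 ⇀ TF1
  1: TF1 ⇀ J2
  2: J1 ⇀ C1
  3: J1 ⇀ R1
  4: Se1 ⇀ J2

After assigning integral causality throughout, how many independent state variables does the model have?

#4 stroke→J2  (Se1: effort source, stroke at far end)
#1 stroke→TF1  (0-jn J2 has e-setter on 4)
#0 stroke→J1  (through TF1, causality passes straight; one stroke at TF1)
#2 stroke→J1  (C1 outputs effort q/C1)
#3 stroke→R1  (only one flow-in slot at J1)

1  (C1 all integral)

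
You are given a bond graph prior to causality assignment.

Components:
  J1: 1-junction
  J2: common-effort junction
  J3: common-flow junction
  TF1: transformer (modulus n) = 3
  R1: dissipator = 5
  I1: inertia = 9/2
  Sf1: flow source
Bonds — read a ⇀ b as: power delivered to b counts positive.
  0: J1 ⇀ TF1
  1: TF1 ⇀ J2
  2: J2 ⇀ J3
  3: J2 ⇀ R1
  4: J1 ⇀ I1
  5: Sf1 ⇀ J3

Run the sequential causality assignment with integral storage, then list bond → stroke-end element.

#5 stroke→Sf1  (Sf1 fixes flow; stroke at Sf1)
#2 stroke→J3  (J3 flow already set via bond 5)
#4 stroke→I1  (I1 integral (f out))
#0 stroke→J1  (J1 flow already set via bond 4)
#1 stroke→TF1  (TF1 one-in-one-out from 0)
#3 stroke→J2  (only one effort-in slot at J2)

bond 0 |J1
bond 1 |TF1
bond 2 |J3
bond 3 |J2
bond 4 |I1
bond 5 |Sf1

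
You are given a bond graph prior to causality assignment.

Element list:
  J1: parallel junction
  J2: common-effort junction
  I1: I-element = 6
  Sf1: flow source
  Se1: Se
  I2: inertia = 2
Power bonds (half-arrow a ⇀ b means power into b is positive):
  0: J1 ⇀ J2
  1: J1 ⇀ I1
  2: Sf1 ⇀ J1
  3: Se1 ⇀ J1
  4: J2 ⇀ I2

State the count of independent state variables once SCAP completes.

2  (I1, I2 all integral)

β2 stroke→Sf1  (Sf1 (Sf) sets flow on bond)
β3 stroke→J1  (Se1 (Se) sets effort on bond)
β0 stroke→J2  (J1 effort already set via bond 3)
β1 stroke→I1  (0-jn J1 has e-setter on 3)
β4 stroke→I2  (common-e at J2 fixed by 0)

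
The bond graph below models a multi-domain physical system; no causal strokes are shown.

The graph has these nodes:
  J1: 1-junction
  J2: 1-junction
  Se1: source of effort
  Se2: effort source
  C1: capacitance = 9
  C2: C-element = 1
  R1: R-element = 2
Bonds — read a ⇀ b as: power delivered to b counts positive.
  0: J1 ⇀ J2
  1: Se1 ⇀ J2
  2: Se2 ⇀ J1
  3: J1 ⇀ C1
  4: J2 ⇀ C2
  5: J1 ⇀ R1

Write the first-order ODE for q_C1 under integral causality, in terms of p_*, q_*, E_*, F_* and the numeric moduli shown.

dq_C1/dt = E_Se1/2 + E_Se2/2 - q_C1/18 - q_C2/2

β1 |J2  (Se1 fixes effort; stroke away)
β2 |J1  (source Se2 imposes e)
β3 |J1  (C1 outputs effort q/C1)
β4 |J2  (C2: C, integral causality)
β0 |J1  (J2: last free bond brings flow in)
β5 |R1  (J1: last free bond brings flow in)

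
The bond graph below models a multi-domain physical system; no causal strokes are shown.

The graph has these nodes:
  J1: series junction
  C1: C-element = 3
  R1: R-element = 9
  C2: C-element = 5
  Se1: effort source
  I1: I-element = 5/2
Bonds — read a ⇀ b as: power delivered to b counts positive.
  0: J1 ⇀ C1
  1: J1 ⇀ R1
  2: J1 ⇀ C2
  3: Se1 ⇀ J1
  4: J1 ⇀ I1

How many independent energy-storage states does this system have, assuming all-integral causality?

β3 stroke at J1  (source Se1 imposes e)
β0 stroke at J1  (C1 outputs effort q/C1)
β2 stroke at J1  (C2: C, integral causality)
β4 stroke at I1  (prefer integral on I1)
β1 stroke at J1  (1-jn J1 has f-setter on 4)

3  (C1, C2, I1 all integral)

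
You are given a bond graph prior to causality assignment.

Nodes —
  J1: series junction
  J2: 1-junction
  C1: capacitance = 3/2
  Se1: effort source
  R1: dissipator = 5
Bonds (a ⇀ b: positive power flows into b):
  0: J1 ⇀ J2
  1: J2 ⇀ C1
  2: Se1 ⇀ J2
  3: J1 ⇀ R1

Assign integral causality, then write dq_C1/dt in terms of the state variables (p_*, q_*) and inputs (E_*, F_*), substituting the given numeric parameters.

dq_C1/dt = E_Se1/5 - 2*q_C1/15

b2 stroke→J2  (source Se1 imposes e)
b1 stroke→J2  (C1: C, integral causality)
b0 stroke→J1  (closing 1-jn rule on J2)
b3 stroke→R1  (J1 needs exactly one f-in)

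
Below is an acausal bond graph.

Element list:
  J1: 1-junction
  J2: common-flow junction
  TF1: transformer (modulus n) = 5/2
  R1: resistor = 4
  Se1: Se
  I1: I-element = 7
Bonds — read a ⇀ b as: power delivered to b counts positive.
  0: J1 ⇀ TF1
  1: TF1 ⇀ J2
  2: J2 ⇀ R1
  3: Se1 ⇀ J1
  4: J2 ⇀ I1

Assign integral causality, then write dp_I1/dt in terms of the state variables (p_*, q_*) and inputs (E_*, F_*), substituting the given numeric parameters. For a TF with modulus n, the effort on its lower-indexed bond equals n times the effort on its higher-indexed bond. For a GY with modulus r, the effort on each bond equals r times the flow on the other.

dp_I1/dt = 2*E_Se1/5 - 4*p_I1/7

b3 →J1  (Se1 fixes effort; stroke away)
b0 →TF1  (closing 1-jn rule on J1)
b1 →J2  (TF TF1: opposite of bond 0)
b4 →I1  (I1 integral (f out))
b2 →J2  (common-f at J2 fixed by 4)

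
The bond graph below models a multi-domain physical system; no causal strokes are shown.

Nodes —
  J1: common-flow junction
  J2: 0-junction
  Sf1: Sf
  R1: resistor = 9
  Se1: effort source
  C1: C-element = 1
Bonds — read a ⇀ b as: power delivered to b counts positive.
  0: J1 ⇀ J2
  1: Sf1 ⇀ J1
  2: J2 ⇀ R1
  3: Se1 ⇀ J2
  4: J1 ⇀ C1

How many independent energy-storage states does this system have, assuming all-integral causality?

1  (C1 all integral)

#1 |Sf1  (Sf1 fixes flow; stroke at Sf1)
#3 |J2  (source Se1 imposes e)
#0 |J1  (common-f at J1 fixed by 1)
#4 |J1  (J1: bond 1 brought flow, rest push out)
#2 |R1  (J2 effort already set via bond 3)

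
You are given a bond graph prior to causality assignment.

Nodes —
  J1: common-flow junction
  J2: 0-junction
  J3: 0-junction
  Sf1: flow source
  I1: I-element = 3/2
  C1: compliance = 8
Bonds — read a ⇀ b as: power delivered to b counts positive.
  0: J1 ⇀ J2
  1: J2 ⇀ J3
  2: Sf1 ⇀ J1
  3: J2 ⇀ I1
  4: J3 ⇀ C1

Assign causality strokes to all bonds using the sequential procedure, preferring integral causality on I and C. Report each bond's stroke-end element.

#2 |Sf1  (Sf1 fixes flow; stroke at Sf1)
#0 |J1  (J1: bond 2 brought flow, rest push out)
#3 |I1  (I1 outputs flow p/I1)
#1 |J2  (J2: last free bond brings effort in)
#4 |J3  (J3 needs exactly one e-in)

bond 0 stroke at J1
bond 1 stroke at J2
bond 2 stroke at Sf1
bond 3 stroke at I1
bond 4 stroke at J3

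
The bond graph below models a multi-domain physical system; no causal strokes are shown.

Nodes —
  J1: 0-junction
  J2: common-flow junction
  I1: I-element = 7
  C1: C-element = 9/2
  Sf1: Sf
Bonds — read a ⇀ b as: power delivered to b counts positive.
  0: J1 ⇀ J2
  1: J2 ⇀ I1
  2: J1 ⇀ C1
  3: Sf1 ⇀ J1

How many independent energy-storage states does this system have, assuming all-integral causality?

bond 3 |Sf1  (source Sf1 imposes f)
bond 1 |I1  (I1 integral (f out))
bond 0 |J2  (J2 flow already set via bond 1)
bond 2 |J1  (only one effort-in slot at J1)

2  (C1, I1 all integral)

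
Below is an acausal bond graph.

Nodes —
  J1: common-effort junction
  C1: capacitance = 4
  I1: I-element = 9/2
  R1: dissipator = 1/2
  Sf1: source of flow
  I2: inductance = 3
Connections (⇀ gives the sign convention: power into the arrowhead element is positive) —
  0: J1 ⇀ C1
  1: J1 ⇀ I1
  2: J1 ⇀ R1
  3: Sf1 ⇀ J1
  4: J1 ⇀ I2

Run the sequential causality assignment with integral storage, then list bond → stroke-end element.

#3 stroke→Sf1  (Sf1 (Sf) sets flow on bond)
#0 stroke→J1  (prefer integral on C1)
#1 stroke→I1  (J1: bond 0 brought effort, rest push out)
#2 stroke→R1  (J1: bond 0 brought effort, rest push out)
#4 stroke→I2  (common-e at J1 fixed by 0)

bond 0 →J1
bond 1 →I1
bond 2 →R1
bond 3 →Sf1
bond 4 →I2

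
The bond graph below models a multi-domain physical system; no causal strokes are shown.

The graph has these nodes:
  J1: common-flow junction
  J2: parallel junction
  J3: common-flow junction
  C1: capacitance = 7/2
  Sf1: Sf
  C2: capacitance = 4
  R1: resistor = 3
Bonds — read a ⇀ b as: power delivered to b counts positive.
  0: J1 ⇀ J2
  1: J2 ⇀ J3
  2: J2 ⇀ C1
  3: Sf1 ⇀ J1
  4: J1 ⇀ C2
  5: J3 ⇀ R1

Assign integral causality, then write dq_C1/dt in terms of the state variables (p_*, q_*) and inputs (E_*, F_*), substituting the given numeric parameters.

#3 stroke at Sf1  (source Sf1 imposes f)
#0 stroke at J1  (1-jn J1 has f-setter on 3)
#4 stroke at J1  (J1: bond 3 brought flow, rest push out)
#2 stroke at J2  (prefer integral on C1)
#1 stroke at J3  (J2: bond 2 brought effort, rest push out)
#5 stroke at R1  (closing 1-jn rule on J3)

dq_C1/dt = F_Sf1 - 2*q_C1/21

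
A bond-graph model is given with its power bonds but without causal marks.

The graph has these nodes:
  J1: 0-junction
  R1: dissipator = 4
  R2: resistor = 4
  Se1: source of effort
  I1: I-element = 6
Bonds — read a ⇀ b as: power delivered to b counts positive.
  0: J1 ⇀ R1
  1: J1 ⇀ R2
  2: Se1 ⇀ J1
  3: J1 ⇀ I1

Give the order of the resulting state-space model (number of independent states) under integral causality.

1  (I1 all integral)

#2 stroke at J1  (source Se1 imposes e)
#0 stroke at R1  (J1: bond 2 brought effort, rest push out)
#1 stroke at R2  (J1: bond 2 brought effort, rest push out)
#3 stroke at I1  (J1 effort already set via bond 2)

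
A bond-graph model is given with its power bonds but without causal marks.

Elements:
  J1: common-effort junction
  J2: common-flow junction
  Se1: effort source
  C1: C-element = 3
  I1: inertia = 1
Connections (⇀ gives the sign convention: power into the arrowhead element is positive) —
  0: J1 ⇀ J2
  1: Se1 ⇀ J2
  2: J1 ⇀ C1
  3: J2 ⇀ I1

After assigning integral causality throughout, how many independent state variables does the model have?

2  (C1, I1 all integral)

bond 1 |J2  (Se1 (Se) sets effort on bond)
bond 2 |J1  (C1: C, integral causality)
bond 0 |J2  (0-jn J1 has e-setter on 2)
bond 3 |I1  (J2: last free bond brings flow in)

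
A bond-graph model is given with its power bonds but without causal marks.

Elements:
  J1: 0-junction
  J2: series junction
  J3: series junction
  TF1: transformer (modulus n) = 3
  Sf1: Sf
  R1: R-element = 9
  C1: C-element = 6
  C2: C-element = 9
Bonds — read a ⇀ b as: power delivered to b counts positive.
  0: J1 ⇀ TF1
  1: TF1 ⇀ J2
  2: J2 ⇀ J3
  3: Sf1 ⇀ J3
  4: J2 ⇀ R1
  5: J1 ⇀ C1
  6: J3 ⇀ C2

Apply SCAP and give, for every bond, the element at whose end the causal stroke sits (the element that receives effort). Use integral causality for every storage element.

b0 |TF1
b1 |J2
b2 |J3
b3 |Sf1
b4 |J2
b5 |J1
b6 |J3

β3 →Sf1  (Sf1 fixes flow; stroke at Sf1)
β2 →J3  (1-jn J3 has f-setter on 3)
β6 →J3  (J3: bond 3 brought flow, rest push out)
β1 →J2  (1-jn J2 has f-setter on 2)
β4 →J2  (J2: bond 2 brought flow, rest push out)
β0 →TF1  (TF TF1: opposite of bond 1)
β5 →J1  (J1: last free bond brings effort in)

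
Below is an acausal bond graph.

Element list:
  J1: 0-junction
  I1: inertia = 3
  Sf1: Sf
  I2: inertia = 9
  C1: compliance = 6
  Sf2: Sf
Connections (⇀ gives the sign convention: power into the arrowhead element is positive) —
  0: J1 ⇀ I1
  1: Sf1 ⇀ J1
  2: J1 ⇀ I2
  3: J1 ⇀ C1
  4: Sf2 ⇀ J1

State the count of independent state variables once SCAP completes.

3  (C1, I1, I2 all integral)

b1 |Sf1  (Sf1 fixes flow; stroke at Sf1)
b4 |Sf2  (Sf2 fixes flow; stroke at Sf2)
b0 |I1  (prefer integral on I1)
b2 |I2  (I2 outputs flow p/I2)
b3 |J1  (J1 needs exactly one e-in)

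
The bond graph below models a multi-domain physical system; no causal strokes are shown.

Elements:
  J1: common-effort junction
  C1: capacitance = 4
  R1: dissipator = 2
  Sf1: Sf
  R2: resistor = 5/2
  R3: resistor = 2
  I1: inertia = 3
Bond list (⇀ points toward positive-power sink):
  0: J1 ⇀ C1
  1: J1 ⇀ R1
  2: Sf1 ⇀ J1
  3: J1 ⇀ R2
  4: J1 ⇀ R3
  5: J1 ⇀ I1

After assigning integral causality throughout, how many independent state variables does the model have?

2  (C1, I1 all integral)

bond 2 stroke→Sf1  (Sf1 (Sf) sets flow on bond)
bond 0 stroke→J1  (C1 outputs effort q/C1)
bond 1 stroke→R1  (J1 effort already set via bond 0)
bond 3 stroke→R2  (common-e at J1 fixed by 0)
bond 4 stroke→R3  (J1: bond 0 brought effort, rest push out)
bond 5 stroke→I1  (J1 effort already set via bond 0)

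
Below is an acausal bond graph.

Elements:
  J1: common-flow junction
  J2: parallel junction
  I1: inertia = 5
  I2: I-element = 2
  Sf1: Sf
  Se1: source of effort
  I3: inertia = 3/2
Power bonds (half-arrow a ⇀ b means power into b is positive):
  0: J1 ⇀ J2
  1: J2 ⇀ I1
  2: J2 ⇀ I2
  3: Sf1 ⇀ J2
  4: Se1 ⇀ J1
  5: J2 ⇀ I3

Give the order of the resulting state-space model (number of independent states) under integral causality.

bond 3 |Sf1  (source Sf1 imposes f)
bond 4 |J1  (source Se1 imposes e)
bond 0 |J2  (J1: last free bond brings flow in)
bond 1 |I1  (J2 effort already set via bond 0)
bond 2 |I2  (common-e at J2 fixed by 0)
bond 5 |I3  (J2 effort already set via bond 0)

3  (I1, I2, I3 all integral)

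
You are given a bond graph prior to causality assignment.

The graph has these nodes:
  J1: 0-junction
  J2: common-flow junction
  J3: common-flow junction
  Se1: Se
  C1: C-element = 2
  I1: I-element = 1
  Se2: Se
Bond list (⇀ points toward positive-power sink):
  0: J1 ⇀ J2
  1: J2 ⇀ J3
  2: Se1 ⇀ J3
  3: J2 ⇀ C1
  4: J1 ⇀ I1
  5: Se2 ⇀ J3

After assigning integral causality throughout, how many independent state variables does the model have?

β2 |J3  (source Se1 imposes e)
β5 |J3  (source Se2 imposes e)
β1 |J2  (J3: last free bond brings flow in)
β3 |J2  (C1: C, integral causality)
β0 |J1  (J2: last free bond brings flow in)
β4 |I1  (0-jn J1 has e-setter on 0)

2  (C1, I1 all integral)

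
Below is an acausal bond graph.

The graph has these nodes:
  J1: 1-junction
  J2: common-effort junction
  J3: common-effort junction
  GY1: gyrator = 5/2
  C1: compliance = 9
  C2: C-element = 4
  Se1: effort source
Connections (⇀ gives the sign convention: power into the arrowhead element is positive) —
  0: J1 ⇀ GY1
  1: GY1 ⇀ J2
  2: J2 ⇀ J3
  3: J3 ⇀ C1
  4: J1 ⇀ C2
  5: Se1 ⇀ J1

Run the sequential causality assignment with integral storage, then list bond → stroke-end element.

#0 |GY1
#1 |GY1
#2 |J2
#3 |J3
#4 |J1
#5 |J1

b5 stroke at J1  (Se1 fixes effort; stroke away)
b3 stroke at J3  (C1 outputs effort q/C1)
b2 stroke at J2  (0-jn J3 has e-setter on 3)
b1 stroke at GY1  (J2 effort already set via bond 2)
b0 stroke at GY1  (through GY1, causality inverts; strokes same side of GY1)
b4 stroke at J1  (J1 flow already set via bond 0)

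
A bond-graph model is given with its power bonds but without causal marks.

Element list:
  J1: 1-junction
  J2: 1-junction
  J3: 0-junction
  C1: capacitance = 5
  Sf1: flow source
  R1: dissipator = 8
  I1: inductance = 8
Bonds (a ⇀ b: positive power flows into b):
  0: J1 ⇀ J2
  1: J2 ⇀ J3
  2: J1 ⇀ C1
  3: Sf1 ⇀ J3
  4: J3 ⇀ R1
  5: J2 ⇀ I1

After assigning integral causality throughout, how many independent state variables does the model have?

bond 3 stroke at Sf1  (Sf1: flow source, stroke at near end)
bond 2 stroke at J1  (C1: C, integral causality)
bond 0 stroke at J2  (only one flow-in slot at J1)
bond 5 stroke at I1  (I1: I, integral causality)
bond 1 stroke at J2  (common-f at J2 fixed by 5)
bond 4 stroke at J3  (J3 needs exactly one e-in)

2  (C1, I1 all integral)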